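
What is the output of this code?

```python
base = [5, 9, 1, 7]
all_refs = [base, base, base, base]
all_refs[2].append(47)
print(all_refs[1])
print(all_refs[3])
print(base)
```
[5, 9, 1, 7, 47]
[5, 9, 1, 7, 47]
[5, 9, 1, 7, 47]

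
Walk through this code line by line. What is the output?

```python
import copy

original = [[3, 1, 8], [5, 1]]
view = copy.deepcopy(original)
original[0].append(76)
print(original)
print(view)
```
[[3, 1, 8, 76], [5, 1]]
[[3, 1, 8], [5, 1]]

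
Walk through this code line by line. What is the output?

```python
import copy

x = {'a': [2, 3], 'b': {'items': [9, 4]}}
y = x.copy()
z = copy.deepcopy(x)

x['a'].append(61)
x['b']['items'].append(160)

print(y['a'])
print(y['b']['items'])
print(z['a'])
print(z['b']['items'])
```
[2, 3, 61]
[9, 4, 160]
[2, 3]
[9, 4]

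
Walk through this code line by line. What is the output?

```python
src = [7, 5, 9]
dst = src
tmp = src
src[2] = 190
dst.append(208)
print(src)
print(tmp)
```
[7, 5, 190, 208]
[7, 5, 190, 208]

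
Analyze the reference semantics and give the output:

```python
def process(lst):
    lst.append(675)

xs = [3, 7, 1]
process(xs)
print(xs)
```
[3, 7, 1, 675]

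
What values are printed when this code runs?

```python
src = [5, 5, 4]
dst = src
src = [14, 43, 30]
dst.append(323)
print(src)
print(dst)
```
[14, 43, 30]
[5, 5, 4, 323]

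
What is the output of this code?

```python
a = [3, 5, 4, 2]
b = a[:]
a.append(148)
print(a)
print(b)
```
[3, 5, 4, 2, 148]
[3, 5, 4, 2]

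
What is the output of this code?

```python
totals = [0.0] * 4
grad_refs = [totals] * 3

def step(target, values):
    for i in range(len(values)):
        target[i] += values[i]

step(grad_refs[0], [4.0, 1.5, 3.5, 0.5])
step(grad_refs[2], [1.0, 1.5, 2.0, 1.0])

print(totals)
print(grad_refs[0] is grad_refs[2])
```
[5.0, 3.0, 5.5, 1.5]
True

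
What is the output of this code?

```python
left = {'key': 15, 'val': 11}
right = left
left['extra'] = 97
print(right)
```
{'key': 15, 'val': 11, 'extra': 97}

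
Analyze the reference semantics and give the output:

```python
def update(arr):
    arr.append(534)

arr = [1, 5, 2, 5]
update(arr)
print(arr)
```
[1, 5, 2, 5, 534]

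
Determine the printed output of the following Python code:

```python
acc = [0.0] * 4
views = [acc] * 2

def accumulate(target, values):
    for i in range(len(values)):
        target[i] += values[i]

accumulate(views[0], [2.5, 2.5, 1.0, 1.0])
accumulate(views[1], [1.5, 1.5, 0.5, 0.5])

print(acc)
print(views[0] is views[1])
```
[4.0, 4.0, 1.5, 1.5]
True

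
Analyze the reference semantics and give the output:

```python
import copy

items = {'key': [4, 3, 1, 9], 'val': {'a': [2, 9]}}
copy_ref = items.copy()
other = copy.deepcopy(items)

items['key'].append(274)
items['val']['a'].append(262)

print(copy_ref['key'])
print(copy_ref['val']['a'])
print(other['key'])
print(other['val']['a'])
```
[4, 3, 1, 9, 274]
[2, 9, 262]
[4, 3, 1, 9]
[2, 9]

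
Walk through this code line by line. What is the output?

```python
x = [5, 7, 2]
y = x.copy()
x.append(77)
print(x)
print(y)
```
[5, 7, 2, 77]
[5, 7, 2]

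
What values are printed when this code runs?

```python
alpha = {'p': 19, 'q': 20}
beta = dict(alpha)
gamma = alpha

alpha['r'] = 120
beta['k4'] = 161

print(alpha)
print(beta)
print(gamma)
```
{'p': 19, 'q': 20, 'r': 120}
{'p': 19, 'q': 20, 'k4': 161}
{'p': 19, 'q': 20, 'r': 120}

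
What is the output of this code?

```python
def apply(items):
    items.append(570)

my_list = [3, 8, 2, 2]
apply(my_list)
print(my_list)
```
[3, 8, 2, 2, 570]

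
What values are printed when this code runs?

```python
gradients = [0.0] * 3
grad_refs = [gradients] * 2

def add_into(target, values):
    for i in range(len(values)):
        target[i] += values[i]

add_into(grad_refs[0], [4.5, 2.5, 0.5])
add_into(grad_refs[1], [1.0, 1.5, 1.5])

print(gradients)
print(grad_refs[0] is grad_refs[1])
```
[5.5, 4.0, 2.0]
True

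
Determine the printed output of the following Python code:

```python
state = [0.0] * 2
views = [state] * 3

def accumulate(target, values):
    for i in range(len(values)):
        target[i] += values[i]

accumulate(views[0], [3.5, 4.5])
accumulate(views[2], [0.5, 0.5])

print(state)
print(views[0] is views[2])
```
[4.0, 5.0]
True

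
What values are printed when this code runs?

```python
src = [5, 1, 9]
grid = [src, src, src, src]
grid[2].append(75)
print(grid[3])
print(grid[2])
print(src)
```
[5, 1, 9, 75]
[5, 1, 9, 75]
[5, 1, 9, 75]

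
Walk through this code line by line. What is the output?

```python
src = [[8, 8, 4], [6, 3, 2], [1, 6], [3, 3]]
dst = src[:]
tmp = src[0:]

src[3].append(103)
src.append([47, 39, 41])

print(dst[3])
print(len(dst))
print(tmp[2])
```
[3, 3, 103]
4
[1, 6]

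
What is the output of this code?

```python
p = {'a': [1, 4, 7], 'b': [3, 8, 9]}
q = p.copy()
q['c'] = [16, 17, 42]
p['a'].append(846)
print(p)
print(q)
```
{'a': [1, 4, 7, 846], 'b': [3, 8, 9]}
{'a': [1, 4, 7, 846], 'b': [3, 8, 9], 'c': [16, 17, 42]}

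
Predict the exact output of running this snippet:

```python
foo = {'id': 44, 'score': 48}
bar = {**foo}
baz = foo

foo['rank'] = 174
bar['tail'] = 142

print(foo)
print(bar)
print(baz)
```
{'id': 44, 'score': 48, 'rank': 174}
{'id': 44, 'score': 48, 'tail': 142}
{'id': 44, 'score': 48, 'rank': 174}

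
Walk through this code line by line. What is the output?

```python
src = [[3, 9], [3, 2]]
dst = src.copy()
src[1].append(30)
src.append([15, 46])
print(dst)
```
[[3, 9], [3, 2, 30]]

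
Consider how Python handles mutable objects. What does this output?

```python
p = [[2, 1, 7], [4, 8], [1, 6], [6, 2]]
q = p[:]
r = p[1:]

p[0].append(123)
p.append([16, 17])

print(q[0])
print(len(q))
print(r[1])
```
[2, 1, 7, 123]
4
[1, 6]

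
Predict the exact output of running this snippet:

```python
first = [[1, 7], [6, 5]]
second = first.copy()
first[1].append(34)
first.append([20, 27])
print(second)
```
[[1, 7], [6, 5, 34]]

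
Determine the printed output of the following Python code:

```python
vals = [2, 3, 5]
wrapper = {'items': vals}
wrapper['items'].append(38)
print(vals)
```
[2, 3, 5, 38]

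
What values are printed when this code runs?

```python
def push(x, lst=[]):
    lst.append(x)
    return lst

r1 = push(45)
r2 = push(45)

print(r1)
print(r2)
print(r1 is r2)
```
[45, 45]
[45, 45]
True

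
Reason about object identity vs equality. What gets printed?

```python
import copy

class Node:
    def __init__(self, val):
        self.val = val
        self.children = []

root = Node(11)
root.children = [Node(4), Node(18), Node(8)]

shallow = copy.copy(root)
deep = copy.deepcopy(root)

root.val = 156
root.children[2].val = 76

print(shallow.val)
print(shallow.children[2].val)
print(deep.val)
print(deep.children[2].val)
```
11
76
11
8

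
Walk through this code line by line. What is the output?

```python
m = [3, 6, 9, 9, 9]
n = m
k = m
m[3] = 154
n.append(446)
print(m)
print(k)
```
[3, 6, 9, 154, 9, 446]
[3, 6, 9, 154, 9, 446]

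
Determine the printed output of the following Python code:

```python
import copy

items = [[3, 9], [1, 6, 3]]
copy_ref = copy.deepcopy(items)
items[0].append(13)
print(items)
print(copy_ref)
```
[[3, 9, 13], [1, 6, 3]]
[[3, 9], [1, 6, 3]]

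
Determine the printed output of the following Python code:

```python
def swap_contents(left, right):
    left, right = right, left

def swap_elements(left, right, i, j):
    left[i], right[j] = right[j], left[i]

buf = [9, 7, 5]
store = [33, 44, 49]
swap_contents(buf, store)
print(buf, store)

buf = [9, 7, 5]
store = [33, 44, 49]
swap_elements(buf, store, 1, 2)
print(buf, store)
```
[9, 7, 5] [33, 44, 49]
[9, 49, 5] [33, 44, 7]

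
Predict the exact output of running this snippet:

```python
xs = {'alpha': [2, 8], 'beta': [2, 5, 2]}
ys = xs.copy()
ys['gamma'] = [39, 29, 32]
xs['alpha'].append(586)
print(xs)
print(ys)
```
{'alpha': [2, 8, 586], 'beta': [2, 5, 2]}
{'alpha': [2, 8, 586], 'beta': [2, 5, 2], 'gamma': [39, 29, 32]}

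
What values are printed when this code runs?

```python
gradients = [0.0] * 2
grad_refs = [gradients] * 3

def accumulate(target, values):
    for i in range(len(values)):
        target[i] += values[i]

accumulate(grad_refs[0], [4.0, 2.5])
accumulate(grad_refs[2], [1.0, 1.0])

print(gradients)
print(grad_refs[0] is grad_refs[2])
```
[5.0, 3.5]
True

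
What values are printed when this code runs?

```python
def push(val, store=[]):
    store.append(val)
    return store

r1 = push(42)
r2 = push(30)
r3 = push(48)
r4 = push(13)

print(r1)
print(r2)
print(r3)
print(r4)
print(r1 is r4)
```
[42, 30, 48, 13]
[42, 30, 48, 13]
[42, 30, 48, 13]
[42, 30, 48, 13]
True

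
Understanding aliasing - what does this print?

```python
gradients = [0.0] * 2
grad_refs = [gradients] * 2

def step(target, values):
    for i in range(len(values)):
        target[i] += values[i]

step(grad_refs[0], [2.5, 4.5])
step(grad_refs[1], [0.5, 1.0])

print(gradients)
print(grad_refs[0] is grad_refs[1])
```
[3.0, 5.5]
True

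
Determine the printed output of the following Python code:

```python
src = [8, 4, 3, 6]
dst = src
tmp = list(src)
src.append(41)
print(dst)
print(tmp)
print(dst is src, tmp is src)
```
[8, 4, 3, 6, 41]
[8, 4, 3, 6]
True False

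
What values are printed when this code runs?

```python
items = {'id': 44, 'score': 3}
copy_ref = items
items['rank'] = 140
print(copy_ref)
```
{'id': 44, 'score': 3, 'rank': 140}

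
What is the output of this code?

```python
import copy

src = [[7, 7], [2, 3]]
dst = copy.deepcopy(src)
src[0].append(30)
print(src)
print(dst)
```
[[7, 7, 30], [2, 3]]
[[7, 7], [2, 3]]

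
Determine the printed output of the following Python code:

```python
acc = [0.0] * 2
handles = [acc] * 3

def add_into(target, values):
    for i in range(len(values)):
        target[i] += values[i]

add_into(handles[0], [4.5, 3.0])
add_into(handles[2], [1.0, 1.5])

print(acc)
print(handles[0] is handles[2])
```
[5.5, 4.5]
True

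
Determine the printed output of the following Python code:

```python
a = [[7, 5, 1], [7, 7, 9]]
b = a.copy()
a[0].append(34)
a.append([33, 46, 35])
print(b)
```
[[7, 5, 1, 34], [7, 7, 9]]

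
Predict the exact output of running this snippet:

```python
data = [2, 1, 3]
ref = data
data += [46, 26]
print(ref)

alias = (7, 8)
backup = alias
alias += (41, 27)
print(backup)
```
[2, 1, 3, 46, 26]
(7, 8)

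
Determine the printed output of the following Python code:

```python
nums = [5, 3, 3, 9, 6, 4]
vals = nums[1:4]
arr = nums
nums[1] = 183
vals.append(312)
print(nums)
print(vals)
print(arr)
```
[5, 183, 3, 9, 6, 4]
[3, 3, 9, 312]
[5, 183, 3, 9, 6, 4]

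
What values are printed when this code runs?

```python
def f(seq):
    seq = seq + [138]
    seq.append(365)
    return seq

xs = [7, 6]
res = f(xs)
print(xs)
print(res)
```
[7, 6]
[7, 6, 138, 365]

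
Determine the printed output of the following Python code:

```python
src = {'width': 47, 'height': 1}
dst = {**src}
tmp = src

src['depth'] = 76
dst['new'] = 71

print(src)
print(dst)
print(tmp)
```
{'width': 47, 'height': 1, 'depth': 76}
{'width': 47, 'height': 1, 'new': 71}
{'width': 47, 'height': 1, 'depth': 76}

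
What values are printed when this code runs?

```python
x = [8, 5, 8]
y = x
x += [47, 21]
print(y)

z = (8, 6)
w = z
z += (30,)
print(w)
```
[8, 5, 8, 47, 21]
(8, 6)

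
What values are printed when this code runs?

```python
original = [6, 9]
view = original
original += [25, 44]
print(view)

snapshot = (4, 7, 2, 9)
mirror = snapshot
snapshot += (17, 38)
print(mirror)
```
[6, 9, 25, 44]
(4, 7, 2, 9)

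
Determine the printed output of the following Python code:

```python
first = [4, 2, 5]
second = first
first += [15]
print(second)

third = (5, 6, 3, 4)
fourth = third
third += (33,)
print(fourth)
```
[4, 2, 5, 15]
(5, 6, 3, 4)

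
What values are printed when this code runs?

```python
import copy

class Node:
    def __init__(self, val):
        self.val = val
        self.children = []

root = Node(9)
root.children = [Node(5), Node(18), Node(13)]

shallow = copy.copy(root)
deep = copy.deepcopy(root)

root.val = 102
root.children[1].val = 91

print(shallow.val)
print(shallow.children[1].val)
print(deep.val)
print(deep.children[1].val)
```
9
91
9
18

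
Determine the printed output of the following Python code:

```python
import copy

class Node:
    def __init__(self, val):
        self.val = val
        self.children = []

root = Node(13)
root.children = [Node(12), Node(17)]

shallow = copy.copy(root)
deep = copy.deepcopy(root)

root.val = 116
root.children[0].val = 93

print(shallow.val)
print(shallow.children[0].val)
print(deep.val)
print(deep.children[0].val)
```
13
93
13
12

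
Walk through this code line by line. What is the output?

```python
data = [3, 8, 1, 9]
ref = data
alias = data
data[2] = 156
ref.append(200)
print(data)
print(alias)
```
[3, 8, 156, 9, 200]
[3, 8, 156, 9, 200]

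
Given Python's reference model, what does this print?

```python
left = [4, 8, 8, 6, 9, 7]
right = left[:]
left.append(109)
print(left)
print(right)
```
[4, 8, 8, 6, 9, 7, 109]
[4, 8, 8, 6, 9, 7]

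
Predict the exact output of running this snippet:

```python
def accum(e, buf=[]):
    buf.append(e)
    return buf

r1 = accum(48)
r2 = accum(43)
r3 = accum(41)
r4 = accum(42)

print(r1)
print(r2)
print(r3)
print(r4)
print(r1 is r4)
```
[48, 43, 41, 42]
[48, 43, 41, 42]
[48, 43, 41, 42]
[48, 43, 41, 42]
True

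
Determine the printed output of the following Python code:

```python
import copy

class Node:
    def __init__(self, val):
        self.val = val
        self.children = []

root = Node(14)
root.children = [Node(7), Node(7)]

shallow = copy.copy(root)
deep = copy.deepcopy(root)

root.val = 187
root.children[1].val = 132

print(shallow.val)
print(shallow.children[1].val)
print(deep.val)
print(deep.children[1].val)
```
14
132
14
7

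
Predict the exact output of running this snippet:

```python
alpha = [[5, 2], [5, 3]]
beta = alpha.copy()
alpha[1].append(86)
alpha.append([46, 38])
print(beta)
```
[[5, 2], [5, 3, 86]]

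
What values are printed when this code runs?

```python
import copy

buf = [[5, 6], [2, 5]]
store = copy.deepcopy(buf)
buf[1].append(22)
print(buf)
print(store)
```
[[5, 6], [2, 5, 22]]
[[5, 6], [2, 5]]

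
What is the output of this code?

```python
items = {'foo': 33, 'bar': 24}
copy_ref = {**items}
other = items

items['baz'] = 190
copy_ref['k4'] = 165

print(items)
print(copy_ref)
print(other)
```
{'foo': 33, 'bar': 24, 'baz': 190}
{'foo': 33, 'bar': 24, 'k4': 165}
{'foo': 33, 'bar': 24, 'baz': 190}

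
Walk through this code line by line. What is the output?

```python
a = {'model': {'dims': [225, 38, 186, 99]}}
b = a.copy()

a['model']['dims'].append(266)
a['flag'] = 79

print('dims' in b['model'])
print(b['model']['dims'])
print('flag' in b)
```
True
[225, 38, 186, 99, 266]
False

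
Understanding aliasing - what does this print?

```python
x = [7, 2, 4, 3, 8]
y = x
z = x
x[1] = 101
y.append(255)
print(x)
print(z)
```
[7, 101, 4, 3, 8, 255]
[7, 101, 4, 3, 8, 255]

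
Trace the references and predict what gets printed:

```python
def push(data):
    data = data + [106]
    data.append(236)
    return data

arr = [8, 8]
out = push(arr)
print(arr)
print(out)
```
[8, 8]
[8, 8, 106, 236]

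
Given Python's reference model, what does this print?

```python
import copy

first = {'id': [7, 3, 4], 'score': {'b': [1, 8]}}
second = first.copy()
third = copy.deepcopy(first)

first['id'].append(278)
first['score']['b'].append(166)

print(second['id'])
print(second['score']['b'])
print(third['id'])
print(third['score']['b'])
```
[7, 3, 4, 278]
[1, 8, 166]
[7, 3, 4]
[1, 8]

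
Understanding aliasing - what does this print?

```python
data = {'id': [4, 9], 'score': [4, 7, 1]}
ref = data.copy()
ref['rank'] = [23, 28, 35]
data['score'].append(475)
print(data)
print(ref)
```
{'id': [4, 9], 'score': [4, 7, 1, 475]}
{'id': [4, 9], 'score': [4, 7, 1, 475], 'rank': [23, 28, 35]}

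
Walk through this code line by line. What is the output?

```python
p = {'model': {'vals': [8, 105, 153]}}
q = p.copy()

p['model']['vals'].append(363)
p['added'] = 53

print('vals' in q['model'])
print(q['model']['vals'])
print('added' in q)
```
True
[8, 105, 153, 363]
False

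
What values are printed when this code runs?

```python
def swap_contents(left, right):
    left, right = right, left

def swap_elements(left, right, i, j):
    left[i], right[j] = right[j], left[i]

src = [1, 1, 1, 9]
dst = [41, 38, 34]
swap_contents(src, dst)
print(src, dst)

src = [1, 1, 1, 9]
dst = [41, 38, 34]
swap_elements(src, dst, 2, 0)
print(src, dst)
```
[1, 1, 1, 9] [41, 38, 34]
[1, 1, 41, 9] [1, 38, 34]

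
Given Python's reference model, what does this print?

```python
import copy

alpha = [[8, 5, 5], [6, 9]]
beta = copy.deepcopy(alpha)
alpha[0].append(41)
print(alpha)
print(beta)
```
[[8, 5, 5, 41], [6, 9]]
[[8, 5, 5], [6, 9]]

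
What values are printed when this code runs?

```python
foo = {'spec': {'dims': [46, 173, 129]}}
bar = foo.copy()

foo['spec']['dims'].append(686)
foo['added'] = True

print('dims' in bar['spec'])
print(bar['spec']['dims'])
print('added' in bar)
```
True
[46, 173, 129, 686]
False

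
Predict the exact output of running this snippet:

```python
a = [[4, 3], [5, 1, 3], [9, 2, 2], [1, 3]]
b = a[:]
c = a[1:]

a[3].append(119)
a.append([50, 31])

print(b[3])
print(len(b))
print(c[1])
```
[1, 3, 119]
4
[9, 2, 2]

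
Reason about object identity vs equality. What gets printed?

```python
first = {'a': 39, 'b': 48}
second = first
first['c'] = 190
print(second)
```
{'a': 39, 'b': 48, 'c': 190}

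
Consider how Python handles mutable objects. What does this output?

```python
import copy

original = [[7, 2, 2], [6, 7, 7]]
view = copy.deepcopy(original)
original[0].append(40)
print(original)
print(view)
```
[[7, 2, 2, 40], [6, 7, 7]]
[[7, 2, 2], [6, 7, 7]]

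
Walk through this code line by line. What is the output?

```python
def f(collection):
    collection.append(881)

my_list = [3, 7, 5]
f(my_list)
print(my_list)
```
[3, 7, 5, 881]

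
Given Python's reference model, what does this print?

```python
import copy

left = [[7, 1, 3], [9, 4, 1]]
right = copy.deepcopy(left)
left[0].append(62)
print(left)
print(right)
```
[[7, 1, 3, 62], [9, 4, 1]]
[[7, 1, 3], [9, 4, 1]]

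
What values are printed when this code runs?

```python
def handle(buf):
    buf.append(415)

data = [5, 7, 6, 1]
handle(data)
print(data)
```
[5, 7, 6, 1, 415]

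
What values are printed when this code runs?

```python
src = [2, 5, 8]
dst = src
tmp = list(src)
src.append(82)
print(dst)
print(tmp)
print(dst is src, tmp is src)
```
[2, 5, 8, 82]
[2, 5, 8]
True False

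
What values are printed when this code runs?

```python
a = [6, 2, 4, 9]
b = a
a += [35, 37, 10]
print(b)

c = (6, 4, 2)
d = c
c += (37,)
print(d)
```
[6, 2, 4, 9, 35, 37, 10]
(6, 4, 2)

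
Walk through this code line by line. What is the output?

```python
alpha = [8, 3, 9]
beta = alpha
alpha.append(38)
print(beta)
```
[8, 3, 9, 38]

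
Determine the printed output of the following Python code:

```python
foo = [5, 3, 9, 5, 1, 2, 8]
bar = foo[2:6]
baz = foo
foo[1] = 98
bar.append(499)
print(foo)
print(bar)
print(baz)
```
[5, 98, 9, 5, 1, 2, 8]
[9, 5, 1, 2, 499]
[5, 98, 9, 5, 1, 2, 8]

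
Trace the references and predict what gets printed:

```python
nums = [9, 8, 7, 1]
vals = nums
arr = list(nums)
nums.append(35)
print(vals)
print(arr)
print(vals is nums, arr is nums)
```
[9, 8, 7, 1, 35]
[9, 8, 7, 1]
True False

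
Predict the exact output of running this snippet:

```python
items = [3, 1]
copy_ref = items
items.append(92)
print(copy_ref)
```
[3, 1, 92]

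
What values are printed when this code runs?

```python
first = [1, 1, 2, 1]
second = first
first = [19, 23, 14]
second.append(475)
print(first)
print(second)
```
[19, 23, 14]
[1, 1, 2, 1, 475]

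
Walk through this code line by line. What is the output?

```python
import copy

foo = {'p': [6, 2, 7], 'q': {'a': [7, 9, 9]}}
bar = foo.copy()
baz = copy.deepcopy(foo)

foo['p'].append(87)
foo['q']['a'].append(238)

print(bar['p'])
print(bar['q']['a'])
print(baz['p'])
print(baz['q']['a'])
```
[6, 2, 7, 87]
[7, 9, 9, 238]
[6, 2, 7]
[7, 9, 9]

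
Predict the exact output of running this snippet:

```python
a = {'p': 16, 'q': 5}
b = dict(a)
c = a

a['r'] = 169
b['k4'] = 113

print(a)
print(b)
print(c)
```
{'p': 16, 'q': 5, 'r': 169}
{'p': 16, 'q': 5, 'k4': 113}
{'p': 16, 'q': 5, 'r': 169}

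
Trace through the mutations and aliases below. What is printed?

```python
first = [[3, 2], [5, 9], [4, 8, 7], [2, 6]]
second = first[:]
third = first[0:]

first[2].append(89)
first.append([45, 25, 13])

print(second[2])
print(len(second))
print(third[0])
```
[4, 8, 7, 89]
4
[3, 2]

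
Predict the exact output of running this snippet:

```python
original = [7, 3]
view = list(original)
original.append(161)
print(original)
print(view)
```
[7, 3, 161]
[7, 3]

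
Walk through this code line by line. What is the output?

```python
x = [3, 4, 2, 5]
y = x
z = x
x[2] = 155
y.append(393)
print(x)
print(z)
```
[3, 4, 155, 5, 393]
[3, 4, 155, 5, 393]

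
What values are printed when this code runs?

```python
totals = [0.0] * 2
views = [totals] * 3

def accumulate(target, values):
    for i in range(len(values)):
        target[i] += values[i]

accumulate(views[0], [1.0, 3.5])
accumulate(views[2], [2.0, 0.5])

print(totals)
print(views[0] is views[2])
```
[3.0, 4.0]
True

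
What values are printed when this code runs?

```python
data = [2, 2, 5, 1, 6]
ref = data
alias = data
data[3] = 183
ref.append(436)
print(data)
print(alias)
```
[2, 2, 5, 183, 6, 436]
[2, 2, 5, 183, 6, 436]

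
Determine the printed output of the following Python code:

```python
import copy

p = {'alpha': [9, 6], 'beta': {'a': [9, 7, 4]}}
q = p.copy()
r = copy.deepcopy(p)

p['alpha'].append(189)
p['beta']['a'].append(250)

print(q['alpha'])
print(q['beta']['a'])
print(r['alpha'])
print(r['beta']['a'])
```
[9, 6, 189]
[9, 7, 4, 250]
[9, 6]
[9, 7, 4]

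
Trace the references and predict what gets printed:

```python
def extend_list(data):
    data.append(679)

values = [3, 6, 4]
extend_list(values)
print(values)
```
[3, 6, 4, 679]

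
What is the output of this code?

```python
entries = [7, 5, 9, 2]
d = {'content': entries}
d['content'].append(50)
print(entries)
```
[7, 5, 9, 2, 50]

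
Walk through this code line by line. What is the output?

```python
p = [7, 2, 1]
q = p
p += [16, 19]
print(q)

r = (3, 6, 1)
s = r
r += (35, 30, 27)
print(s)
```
[7, 2, 1, 16, 19]
(3, 6, 1)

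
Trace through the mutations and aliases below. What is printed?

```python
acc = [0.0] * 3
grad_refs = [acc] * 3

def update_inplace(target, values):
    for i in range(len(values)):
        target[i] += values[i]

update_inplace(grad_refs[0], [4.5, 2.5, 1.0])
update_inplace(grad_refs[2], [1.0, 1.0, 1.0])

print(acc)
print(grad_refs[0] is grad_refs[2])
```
[5.5, 3.5, 2.0]
True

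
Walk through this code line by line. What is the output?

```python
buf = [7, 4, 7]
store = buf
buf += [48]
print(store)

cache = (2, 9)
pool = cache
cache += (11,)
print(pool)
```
[7, 4, 7, 48]
(2, 9)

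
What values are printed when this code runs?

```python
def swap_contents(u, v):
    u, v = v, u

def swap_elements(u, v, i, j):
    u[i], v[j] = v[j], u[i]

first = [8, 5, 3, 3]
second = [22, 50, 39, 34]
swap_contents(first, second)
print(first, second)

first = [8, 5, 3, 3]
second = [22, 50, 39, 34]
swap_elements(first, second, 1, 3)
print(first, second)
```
[8, 5, 3, 3] [22, 50, 39, 34]
[8, 34, 3, 3] [22, 50, 39, 5]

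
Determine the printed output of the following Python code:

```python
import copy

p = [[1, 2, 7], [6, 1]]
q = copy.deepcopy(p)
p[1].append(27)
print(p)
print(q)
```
[[1, 2, 7], [6, 1, 27]]
[[1, 2, 7], [6, 1]]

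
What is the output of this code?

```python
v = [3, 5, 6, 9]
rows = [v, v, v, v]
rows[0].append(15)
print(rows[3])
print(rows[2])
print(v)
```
[3, 5, 6, 9, 15]
[3, 5, 6, 9, 15]
[3, 5, 6, 9, 15]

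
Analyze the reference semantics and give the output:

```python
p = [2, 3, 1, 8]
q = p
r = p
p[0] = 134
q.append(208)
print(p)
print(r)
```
[134, 3, 1, 8, 208]
[134, 3, 1, 8, 208]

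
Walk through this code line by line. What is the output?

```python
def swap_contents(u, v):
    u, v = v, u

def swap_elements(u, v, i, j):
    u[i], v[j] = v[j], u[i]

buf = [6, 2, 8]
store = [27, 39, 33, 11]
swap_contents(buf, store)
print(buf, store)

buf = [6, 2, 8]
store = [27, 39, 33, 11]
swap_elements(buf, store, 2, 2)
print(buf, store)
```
[6, 2, 8] [27, 39, 33, 11]
[6, 2, 33] [27, 39, 8, 11]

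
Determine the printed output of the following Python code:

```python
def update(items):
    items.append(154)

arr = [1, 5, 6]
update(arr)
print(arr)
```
[1, 5, 6, 154]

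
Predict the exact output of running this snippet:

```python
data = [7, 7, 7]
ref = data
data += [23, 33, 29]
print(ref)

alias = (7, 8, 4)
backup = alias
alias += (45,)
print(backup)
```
[7, 7, 7, 23, 33, 29]
(7, 8, 4)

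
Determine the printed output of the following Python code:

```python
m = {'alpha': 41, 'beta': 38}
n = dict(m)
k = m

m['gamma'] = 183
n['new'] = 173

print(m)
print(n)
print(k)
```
{'alpha': 41, 'beta': 38, 'gamma': 183}
{'alpha': 41, 'beta': 38, 'new': 173}
{'alpha': 41, 'beta': 38, 'gamma': 183}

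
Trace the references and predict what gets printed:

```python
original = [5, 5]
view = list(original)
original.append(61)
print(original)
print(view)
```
[5, 5, 61]
[5, 5]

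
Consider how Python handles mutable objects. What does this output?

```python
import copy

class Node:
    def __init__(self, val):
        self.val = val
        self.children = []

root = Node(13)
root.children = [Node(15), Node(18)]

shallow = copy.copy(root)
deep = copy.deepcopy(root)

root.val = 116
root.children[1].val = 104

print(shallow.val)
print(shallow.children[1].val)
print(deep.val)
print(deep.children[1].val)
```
13
104
13
18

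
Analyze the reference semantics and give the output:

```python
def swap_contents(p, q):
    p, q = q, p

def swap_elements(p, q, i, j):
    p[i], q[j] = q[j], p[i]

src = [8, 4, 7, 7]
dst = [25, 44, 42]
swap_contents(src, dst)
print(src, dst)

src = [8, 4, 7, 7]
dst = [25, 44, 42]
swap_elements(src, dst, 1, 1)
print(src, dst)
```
[8, 4, 7, 7] [25, 44, 42]
[8, 44, 7, 7] [25, 4, 42]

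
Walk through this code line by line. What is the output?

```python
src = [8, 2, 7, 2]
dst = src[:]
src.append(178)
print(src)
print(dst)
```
[8, 2, 7, 2, 178]
[8, 2, 7, 2]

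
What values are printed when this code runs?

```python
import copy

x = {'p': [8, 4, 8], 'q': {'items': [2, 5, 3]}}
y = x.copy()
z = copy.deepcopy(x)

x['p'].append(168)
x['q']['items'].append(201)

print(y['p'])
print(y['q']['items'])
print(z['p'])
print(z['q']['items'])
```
[8, 4, 8, 168]
[2, 5, 3, 201]
[8, 4, 8]
[2, 5, 3]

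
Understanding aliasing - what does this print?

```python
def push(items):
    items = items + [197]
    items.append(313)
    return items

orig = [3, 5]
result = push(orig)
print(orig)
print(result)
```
[3, 5]
[3, 5, 197, 313]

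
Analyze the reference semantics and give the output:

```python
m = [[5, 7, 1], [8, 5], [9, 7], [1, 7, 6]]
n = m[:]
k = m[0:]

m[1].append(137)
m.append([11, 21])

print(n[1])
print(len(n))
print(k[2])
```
[8, 5, 137]
4
[9, 7]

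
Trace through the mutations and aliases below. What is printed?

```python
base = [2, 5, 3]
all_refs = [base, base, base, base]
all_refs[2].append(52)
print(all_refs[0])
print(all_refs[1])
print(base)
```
[2, 5, 3, 52]
[2, 5, 3, 52]
[2, 5, 3, 52]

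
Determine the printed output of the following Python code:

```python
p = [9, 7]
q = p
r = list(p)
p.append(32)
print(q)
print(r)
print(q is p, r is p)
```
[9, 7, 32]
[9, 7]
True False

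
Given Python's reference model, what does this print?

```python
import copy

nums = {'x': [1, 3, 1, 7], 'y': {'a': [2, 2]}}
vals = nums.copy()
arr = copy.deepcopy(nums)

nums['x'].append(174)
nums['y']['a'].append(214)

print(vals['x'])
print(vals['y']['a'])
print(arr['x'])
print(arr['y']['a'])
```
[1, 3, 1, 7, 174]
[2, 2, 214]
[1, 3, 1, 7]
[2, 2]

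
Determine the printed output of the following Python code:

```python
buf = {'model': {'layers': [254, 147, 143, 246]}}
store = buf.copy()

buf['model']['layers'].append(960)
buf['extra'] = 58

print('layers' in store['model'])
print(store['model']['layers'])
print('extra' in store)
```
True
[254, 147, 143, 246, 960]
False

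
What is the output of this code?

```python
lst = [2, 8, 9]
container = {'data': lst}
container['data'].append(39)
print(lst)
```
[2, 8, 9, 39]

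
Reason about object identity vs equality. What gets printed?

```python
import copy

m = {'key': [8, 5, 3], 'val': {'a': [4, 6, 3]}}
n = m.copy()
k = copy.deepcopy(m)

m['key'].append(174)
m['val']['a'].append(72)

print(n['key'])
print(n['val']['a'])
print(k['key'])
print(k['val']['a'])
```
[8, 5, 3, 174]
[4, 6, 3, 72]
[8, 5, 3]
[4, 6, 3]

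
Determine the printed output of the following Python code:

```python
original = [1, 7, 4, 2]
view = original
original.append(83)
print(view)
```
[1, 7, 4, 2, 83]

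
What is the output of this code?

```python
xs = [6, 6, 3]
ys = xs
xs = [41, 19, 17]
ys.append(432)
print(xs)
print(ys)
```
[41, 19, 17]
[6, 6, 3, 432]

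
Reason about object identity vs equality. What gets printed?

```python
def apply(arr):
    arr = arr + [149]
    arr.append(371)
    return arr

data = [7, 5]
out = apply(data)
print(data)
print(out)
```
[7, 5]
[7, 5, 149, 371]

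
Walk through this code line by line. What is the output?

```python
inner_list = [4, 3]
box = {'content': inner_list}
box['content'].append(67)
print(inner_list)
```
[4, 3, 67]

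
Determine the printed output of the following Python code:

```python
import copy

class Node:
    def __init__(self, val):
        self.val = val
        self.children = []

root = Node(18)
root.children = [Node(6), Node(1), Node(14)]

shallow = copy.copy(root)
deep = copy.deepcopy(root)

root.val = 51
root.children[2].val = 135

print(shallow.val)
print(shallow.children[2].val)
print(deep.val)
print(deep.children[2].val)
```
18
135
18
14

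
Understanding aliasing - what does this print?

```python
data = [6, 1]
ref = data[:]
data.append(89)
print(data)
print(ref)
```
[6, 1, 89]
[6, 1]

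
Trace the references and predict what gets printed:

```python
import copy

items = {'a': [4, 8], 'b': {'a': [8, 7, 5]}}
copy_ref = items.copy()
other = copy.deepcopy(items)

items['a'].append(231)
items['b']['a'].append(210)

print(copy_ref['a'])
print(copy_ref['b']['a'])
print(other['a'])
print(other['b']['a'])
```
[4, 8, 231]
[8, 7, 5, 210]
[4, 8]
[8, 7, 5]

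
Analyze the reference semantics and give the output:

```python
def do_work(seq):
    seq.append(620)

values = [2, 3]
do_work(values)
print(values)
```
[2, 3, 620]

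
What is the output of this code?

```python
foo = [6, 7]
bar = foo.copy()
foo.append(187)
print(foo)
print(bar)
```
[6, 7, 187]
[6, 7]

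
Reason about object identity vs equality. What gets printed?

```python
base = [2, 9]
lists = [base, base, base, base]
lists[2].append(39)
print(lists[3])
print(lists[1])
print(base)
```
[2, 9, 39]
[2, 9, 39]
[2, 9, 39]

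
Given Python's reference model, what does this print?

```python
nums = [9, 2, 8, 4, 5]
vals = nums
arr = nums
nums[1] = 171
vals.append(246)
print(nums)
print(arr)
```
[9, 171, 8, 4, 5, 246]
[9, 171, 8, 4, 5, 246]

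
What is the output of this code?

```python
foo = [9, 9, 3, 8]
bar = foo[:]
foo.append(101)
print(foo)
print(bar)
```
[9, 9, 3, 8, 101]
[9, 9, 3, 8]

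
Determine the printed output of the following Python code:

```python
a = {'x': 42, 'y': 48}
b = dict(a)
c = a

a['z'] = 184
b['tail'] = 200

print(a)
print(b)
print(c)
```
{'x': 42, 'y': 48, 'z': 184}
{'x': 42, 'y': 48, 'tail': 200}
{'x': 42, 'y': 48, 'z': 184}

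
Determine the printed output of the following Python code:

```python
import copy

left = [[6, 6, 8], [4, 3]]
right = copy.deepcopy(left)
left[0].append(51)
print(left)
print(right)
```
[[6, 6, 8, 51], [4, 3]]
[[6, 6, 8], [4, 3]]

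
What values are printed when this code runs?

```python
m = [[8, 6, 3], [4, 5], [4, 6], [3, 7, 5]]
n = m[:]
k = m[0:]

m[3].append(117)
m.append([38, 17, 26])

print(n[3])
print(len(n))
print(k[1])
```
[3, 7, 5, 117]
4
[4, 5]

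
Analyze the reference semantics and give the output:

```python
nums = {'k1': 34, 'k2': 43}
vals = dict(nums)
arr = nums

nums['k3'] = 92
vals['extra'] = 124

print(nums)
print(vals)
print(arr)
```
{'k1': 34, 'k2': 43, 'k3': 92}
{'k1': 34, 'k2': 43, 'extra': 124}
{'k1': 34, 'k2': 43, 'k3': 92}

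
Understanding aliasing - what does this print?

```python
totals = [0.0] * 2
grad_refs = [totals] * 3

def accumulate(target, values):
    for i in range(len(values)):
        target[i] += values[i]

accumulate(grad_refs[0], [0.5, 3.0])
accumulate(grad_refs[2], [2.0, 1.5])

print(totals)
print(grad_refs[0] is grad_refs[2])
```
[2.5, 4.5]
True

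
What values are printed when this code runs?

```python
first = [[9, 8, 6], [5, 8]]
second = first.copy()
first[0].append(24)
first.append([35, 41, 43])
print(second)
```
[[9, 8, 6, 24], [5, 8]]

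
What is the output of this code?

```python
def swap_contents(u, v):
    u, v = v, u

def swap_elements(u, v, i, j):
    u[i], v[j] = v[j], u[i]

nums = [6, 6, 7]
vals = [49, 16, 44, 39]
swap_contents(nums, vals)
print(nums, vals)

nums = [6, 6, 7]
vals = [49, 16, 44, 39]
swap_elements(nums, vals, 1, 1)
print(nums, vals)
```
[6, 6, 7] [49, 16, 44, 39]
[6, 16, 7] [49, 6, 44, 39]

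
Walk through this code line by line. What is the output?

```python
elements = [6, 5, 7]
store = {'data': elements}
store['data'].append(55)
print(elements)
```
[6, 5, 7, 55]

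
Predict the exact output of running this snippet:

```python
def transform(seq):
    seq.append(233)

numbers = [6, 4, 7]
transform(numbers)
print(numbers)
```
[6, 4, 7, 233]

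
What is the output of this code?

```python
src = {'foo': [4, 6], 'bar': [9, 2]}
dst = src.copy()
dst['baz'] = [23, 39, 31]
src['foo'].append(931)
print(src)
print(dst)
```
{'foo': [4, 6, 931], 'bar': [9, 2]}
{'foo': [4, 6, 931], 'bar': [9, 2], 'baz': [23, 39, 31]}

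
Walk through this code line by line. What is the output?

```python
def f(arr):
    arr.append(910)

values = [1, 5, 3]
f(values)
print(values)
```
[1, 5, 3, 910]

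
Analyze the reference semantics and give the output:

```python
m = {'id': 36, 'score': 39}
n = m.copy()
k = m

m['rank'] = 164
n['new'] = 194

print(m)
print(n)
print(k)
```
{'id': 36, 'score': 39, 'rank': 164}
{'id': 36, 'score': 39, 'new': 194}
{'id': 36, 'score': 39, 'rank': 164}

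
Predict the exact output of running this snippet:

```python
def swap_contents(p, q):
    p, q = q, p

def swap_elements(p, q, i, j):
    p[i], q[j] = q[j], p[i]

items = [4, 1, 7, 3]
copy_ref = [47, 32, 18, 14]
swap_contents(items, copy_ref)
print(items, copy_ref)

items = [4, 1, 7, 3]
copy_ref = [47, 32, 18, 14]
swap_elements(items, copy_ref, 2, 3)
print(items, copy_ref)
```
[4, 1, 7, 3] [47, 32, 18, 14]
[4, 1, 14, 3] [47, 32, 18, 7]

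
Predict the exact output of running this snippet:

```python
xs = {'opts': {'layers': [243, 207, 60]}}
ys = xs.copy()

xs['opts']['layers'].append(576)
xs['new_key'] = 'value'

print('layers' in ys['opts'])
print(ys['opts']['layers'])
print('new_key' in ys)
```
True
[243, 207, 60, 576]
False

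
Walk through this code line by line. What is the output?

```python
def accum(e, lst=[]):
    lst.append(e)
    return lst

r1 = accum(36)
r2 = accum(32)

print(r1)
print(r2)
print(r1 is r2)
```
[36, 32]
[36, 32]
True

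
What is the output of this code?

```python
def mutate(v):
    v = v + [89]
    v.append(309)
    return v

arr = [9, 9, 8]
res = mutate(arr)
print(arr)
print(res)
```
[9, 9, 8]
[9, 9, 8, 89, 309]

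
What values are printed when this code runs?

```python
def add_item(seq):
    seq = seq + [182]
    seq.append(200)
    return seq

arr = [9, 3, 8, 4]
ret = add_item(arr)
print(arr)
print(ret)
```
[9, 3, 8, 4]
[9, 3, 8, 4, 182, 200]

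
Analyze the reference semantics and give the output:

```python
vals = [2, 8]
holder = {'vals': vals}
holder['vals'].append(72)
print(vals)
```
[2, 8, 72]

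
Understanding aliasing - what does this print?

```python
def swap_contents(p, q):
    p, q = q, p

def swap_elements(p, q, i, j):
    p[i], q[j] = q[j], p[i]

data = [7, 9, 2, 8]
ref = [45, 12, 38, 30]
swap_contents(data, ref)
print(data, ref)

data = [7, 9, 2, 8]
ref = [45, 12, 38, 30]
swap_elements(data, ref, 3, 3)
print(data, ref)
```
[7, 9, 2, 8] [45, 12, 38, 30]
[7, 9, 2, 30] [45, 12, 38, 8]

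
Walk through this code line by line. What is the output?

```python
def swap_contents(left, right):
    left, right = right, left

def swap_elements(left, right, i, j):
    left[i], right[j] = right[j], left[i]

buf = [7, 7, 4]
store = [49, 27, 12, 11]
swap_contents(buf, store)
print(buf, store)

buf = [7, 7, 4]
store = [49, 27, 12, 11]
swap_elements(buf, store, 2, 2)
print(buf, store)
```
[7, 7, 4] [49, 27, 12, 11]
[7, 7, 12] [49, 27, 4, 11]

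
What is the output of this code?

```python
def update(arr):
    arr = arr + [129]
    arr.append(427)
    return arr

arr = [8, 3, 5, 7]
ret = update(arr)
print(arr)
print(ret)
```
[8, 3, 5, 7]
[8, 3, 5, 7, 129, 427]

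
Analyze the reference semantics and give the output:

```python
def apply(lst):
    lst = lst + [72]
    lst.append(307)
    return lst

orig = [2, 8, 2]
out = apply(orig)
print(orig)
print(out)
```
[2, 8, 2]
[2, 8, 2, 72, 307]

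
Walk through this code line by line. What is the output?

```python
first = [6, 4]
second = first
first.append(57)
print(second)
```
[6, 4, 57]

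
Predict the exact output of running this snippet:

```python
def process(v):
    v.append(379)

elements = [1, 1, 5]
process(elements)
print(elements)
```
[1, 1, 5, 379]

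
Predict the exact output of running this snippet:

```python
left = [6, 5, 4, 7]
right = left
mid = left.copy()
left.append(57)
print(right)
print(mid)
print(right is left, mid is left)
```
[6, 5, 4, 7, 57]
[6, 5, 4, 7]
True False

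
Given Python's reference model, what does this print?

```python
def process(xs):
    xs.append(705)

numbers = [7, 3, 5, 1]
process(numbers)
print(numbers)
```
[7, 3, 5, 1, 705]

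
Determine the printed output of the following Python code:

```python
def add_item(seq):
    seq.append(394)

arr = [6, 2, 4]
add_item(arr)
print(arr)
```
[6, 2, 4, 394]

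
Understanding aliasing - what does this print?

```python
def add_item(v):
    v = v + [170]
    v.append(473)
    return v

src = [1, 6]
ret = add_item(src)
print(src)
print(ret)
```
[1, 6]
[1, 6, 170, 473]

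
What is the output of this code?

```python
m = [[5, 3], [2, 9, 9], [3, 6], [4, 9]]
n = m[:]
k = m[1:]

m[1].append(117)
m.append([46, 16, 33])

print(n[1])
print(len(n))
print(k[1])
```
[2, 9, 9, 117]
4
[3, 6]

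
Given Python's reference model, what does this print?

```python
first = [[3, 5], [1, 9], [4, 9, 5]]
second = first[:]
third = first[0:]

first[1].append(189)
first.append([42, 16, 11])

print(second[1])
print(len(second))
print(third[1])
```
[1, 9, 189]
3
[1, 9, 189]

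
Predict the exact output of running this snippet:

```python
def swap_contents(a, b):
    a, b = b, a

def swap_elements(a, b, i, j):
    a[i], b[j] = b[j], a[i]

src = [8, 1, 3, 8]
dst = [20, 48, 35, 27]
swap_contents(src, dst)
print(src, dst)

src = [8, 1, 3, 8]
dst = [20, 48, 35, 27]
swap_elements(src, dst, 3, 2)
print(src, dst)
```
[8, 1, 3, 8] [20, 48, 35, 27]
[8, 1, 3, 35] [20, 48, 8, 27]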